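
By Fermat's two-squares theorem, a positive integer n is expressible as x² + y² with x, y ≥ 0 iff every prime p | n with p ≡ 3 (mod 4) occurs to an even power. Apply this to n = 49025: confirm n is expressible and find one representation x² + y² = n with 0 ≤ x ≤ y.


Step 1: Factor n = 49025 = 5^2 · 37 · 53.
Step 2: Check the mod-4 condition on each prime factor: 5 ≡ 1 (mod 4), exponent 2; 37 ≡ 1 (mod 4), exponent 1; 53 ≡ 1 (mod 4), exponent 1.
All primes ≡ 3 (mod 4) appear to even exponent (or don't appear), so by the two-squares theorem n IS expressible as a sum of two squares.
Step 3: Build a representation. Group n = k² · m with k = 5 and m = 37 · 53 = 1961 (a product of primes ≡ 1 (mod 4)); a representation of m scales to one of n via (k·x)² + (k·y)² = k²(x² + y²). Each prime p ≡ 1 (mod 4) is itself a sum of two squares; find a² by testing p − a² for a perfect square:
  37: 37 − 1² = 36 = 6² ⇒ 37 = 1² + 6².
  53: 53 − 1² = 52, 53 − 2² = 49 = 7² ⇒ 53 = 2² + 7².
  Combine using the Brahmagupta–Fibonacci identity (a² + b²)(c² + d²) = (ac − bd)² + (ad + bc)² = (ac + bd)² + (ad − bc)²:
  37 · 53 = 1961: from (1² + 6²)(2² + 7²), take (1·2 − 6·7, 1·7 + 6·2) = (2 − 42, 7 + 12) = (-40, 19); dropping signs (only squares matter) gives (40, 19); check 40² + 19² = 1600 + 361 = 1961 ✓.
  Scale by k = 5: (5·40, 5·19) = (200, 95).
Step 4: Order so x ≤ y and verify: 95² + 200² = 9025 + 40000 = 49025 = n. ✓

n = 49025 = 95² + 200² (one valid representation with x ≤ y).


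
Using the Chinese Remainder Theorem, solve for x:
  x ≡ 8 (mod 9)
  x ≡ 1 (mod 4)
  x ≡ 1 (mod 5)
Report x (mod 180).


Moduli 9, 4, 5 are pairwise coprime; by CRT there is a unique solution modulo M = 9 · 4 · 5 = 180.
Solve pairwise, accumulating the modulus:
  Start with x ≡ 8 (mod 9).
  Combine with x ≡ 1 (mod 4): since gcd(9, 4) = 1, we get a unique residue mod 36.
    Write x = 8 + 9·t and substitute into x ≡ 1 (mod 4): 9·t ≡ 1 − 8 = -7 (mod 4).
    Reduce coefficients mod 4: 1·t ≡ 1 (mod 4).
    So t ≡ 1 (mod 4).
    Then x = 8 + 9·1 = 17, valid modulo lcm(9, 4) = 36: x ≡ 17 (mod 36).
  Combine with x ≡ 1 (mod 5): since gcd(36, 5) = 1, we get a unique residue mod 180.
    Write x = 17 + 36·t and substitute into x ≡ 1 (mod 5): 36·t ≡ 1 − 17 = -16 (mod 5).
    Reduce coefficients mod 5: 1·t ≡ 4 (mod 5).
    So t ≡ 4 (mod 5).
    Then x = 17 + 36·4 = 161, valid modulo lcm(36, 5) = 180: x ≡ 161 (mod 180).
Verify: 161 mod 9 = 8 ✓, 161 mod 4 = 1 ✓, 161 mod 5 = 1 ✓.

x ≡ 161 (mod 180).


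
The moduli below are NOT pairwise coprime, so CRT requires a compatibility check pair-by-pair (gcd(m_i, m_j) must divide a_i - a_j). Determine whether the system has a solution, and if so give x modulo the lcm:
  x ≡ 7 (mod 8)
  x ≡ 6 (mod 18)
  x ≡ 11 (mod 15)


Moduli 8, 18, 15 are not pairwise coprime, so CRT works modulo lcm(m_i) when all pairwise compatibility conditions hold.
Pairwise compatibility: gcd(m_i, m_j) must divide a_i - a_j for every pair.
Merge one congruence at a time:
  Start: x ≡ 7 (mod 8).
  Combine with x ≡ 6 (mod 18): gcd(8, 18) = 2, and 6 - 7 = -1 is NOT divisible by 2.
    ⇒ system is inconsistent (no integer solution).

No solution (the system is inconsistent).


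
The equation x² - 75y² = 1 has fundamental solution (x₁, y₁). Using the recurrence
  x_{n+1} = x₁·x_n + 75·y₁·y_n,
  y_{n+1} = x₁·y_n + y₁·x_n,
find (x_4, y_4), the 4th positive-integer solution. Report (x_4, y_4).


Step 1: Find the fundamental solution (x₁, y₁) of x² - 75y² = 1.
  Expand √75 as a continued fraction. a₀ = ⌊√75⌋ = 8; iterate m_{k+1} = d_k·a_k − m_k, d_{k+1} = (75 − m_{k+1}²)/d_k, a_{k+1} = ⌊(a₀ + m_{k+1})/d_{k+1}⌋ (starting m₀ = 0, d₀ = 1), with convergents p_k = a_k·p_{k-1} + p_{k-2}, q_k = a_k·q_{k-1} + q_{k-2} (p₋₁ = 1, q₋₁ = 0):
  k = 0: a₀ = 8; p₀/q₀ = 8/1; p₀² − 75·q₀² = 64 − 75 = -11.
  k = 1: m = 8, d = 11, a = ⌊(8 + 8)/11⌋ = 1; p/q = (1·8 + 1)/(1·1 + 0) = 9/1; p² − 75·q² = 81 − 75 = 6.
  k = 2: m = 3, d = 6, a = ⌊(8 + 3)/6⌋ = 1; p/q = (1·9 + 8)/(1·1 + 1) = 17/2; p² − 75·q² = 289 − 300 = -11.
  k = 3: m = 3, d = 11, a = ⌊(8 + 3)/11⌋ = 1; p/q = (1·17 + 9)/(1·2 + 1) = 26/3; p² − 75·q² = 676 − 675 = 1.
  The first convergent with p² − 75·q² = 1 gives the fundamental solution (x₁, y₁) = (26, 3).
Step 2: Apply the recurrence (x_{n+1}, y_{n+1}) = (x₁x_n + 75y₁y_n, x₁y_n + y₁x_n) repeatedly.
  From (x_1, y_1) = (26, 3): x_2 = 26·26 + 75·3·3 = 1351; y_2 = 26·3 + 3·26 = 156.
  From (x_2, y_2) = (1351, 156): x_3 = 26·1351 + 75·3·156 = 70226; y_3 = 26·156 + 3·1351 = 8109.
  From (x_3, y_3) = (70226, 8109): x_4 = 26·70226 + 75·3·8109 = 3650401; y_4 = 26·8109 + 3·70226 = 421512.
Step 3: Verify x_4² - 75·y_4² = 13325427460801 - 13325427460800 = 1 (should be 1). ✓

(x_1, y_1) = (26, 3); (x_4, y_4) = (3650401, 421512).


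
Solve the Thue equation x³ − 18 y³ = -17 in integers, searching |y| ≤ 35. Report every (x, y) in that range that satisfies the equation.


The equation is x³ - 18y³ = -17. For fixed y, x³ = 18·y³ − 17, so a solution requires the RHS to be a perfect cube.
Strategy: iterate y from -35 to 35, compute RHS = 18·y³ − 17, and check whether it is a (positive or negative) perfect cube.
Check small values of y:
  y = 0: RHS = -17 is not a perfect cube.
  y = 1: RHS = 1 = (1)³ ⇒ x = 1 works.
  y = -1: RHS = -35 is not a perfect cube.
  y = 2: RHS = 127 is not a perfect cube.
  y = -2: RHS = -161 is not a perfect cube.
  y = 3: RHS = 469 is not a perfect cube.
  y = -3: RHS = -503 is not a perfect cube.
Continuing the search up to |y| = 35 finds no further solutions beyond those listed.
Collected solutions: (1, 1).

Solutions (with |y| ≤ 35): (1, 1).


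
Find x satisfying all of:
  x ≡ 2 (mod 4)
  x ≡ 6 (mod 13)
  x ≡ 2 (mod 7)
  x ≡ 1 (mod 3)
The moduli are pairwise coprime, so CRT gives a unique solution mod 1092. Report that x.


Product of moduli M = 4 · 13 · 7 · 3 = 1092.
Merge one congruence at a time:
  Start: x ≡ 2 (mod 4).
  Combine with x ≡ 6 (mod 13); new modulus lcm = 52.
    Write x = 2 + 4·t and substitute into x ≡ 6 (mod 13): 4·t ≡ 6 − 2 = 4 (mod 13).
    The inverse of 4 mod 13 is 10 (since 4·10 = 40 = 3·13 + 1), so t ≡ 10·4 = 40 ≡ 1 (mod 13).
    Then x = 2 + 4·1 = 6, valid modulo lcm(4, 13) = 52: x ≡ 6 (mod 52).
  Combine with x ≡ 2 (mod 7); new modulus lcm = 364.
    Write x = 6 + 52·t and substitute into x ≡ 2 (mod 7): 52·t ≡ 2 − 6 = -4 (mod 7).
    Reduce coefficients mod 7: 3·t ≡ 3 (mod 7).
    The inverse of 3 mod 7 is 5 (since 3·5 = 15 = 2·7 + 1), so t ≡ 5·3 = 15 ≡ 1 (mod 7).
    Then x = 6 + 52·1 = 58, valid modulo lcm(52, 7) = 364: x ≡ 58 (mod 364).
  Combine with x ≡ 1 (mod 3); new modulus lcm = 1092.
    Write x = 58 + 364·t and substitute into x ≡ 1 (mod 3): 364·t ≡ 1 − 58 = -57 (mod 3).
    Reduce coefficients mod 3: 1·t ≡ 0 (mod 3).
    So t ≡ 0 (mod 3).
    Then x = 58 + 364·0 = 58, valid modulo lcm(364, 3) = 1092: x ≡ 58 (mod 1092).
Verify against each original: 58 mod 4 = 2, 58 mod 13 = 6, 58 mod 7 = 2, 58 mod 3 = 1.

x ≡ 58 (mod 1092).


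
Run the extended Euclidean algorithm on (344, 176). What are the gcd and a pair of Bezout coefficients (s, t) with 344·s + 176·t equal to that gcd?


Euclidean algorithm on (344, 176) — divide until remainder is 0:
  344 = 1 · 176 + 168
  176 = 1 · 168 + 8
  168 = 21 · 8 + 0
gcd(344, 176) = 8.
Track Bezout coefficients alongside the remainders: start with r₀ = 344 = a·1 + b·0 (s = 1, t = 0) and r₁ = 176 = a·0 + b·1 (s = 0, t = 1); each new remainder r_{k+1} = r_{k-1} − q_k·r_k inherits s_{k+1} = s_{k-1} − q_k·s_k, t_{k+1} = t_{k-1} − q_k·t_k, so r_k = a·s_k + b·t_k at every step:
  q = 1: r = 168, s = 1 − 1·0 = 1, t = 0 − 1·1 = -1  (check: 344·1 + 176·(-1) = 168)
  q = 1: r = 8, s = 0 − 1·1 = -1, t = 1 − 1·(-1) = 2  (check: 344·(-1) + 176·2 = 8)
The row with r = 8 (the gcd) gives the Bezout coefficients s = -1, t = 2.
Result: 344 · (-1) + 176 · (2) = 8.

gcd(344, 176) = 8; s = -1, t = 2 (check: 344·(-1) + 176·2 = 8).


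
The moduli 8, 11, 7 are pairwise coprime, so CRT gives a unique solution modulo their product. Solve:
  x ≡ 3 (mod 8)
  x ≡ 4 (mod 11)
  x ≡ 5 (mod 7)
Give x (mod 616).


Moduli 8, 11, 7 are pairwise coprime; by CRT there is a unique solution modulo M = 8 · 11 · 7 = 616.
Solve pairwise, accumulating the modulus:
  Start with x ≡ 3 (mod 8).
  Combine with x ≡ 4 (mod 11): since gcd(8, 11) = 1, we get a unique residue mod 88.
    Write x = 3 + 8·t and substitute into x ≡ 4 (mod 11): 8·t ≡ 4 − 3 = 1 (mod 11).
    The inverse of 8 mod 11 is 7 (since 8·7 = 56 = 5·11 + 1), so t ≡ 7·1 = 7 ≡ 7 (mod 11).
    Then x = 3 + 8·7 = 59, valid modulo lcm(8, 11) = 88: x ≡ 59 (mod 88).
  Combine with x ≡ 5 (mod 7): since gcd(88, 7) = 1, we get a unique residue mod 616.
    Write x = 59 + 88·t and substitute into x ≡ 5 (mod 7): 88·t ≡ 5 − 59 = -54 (mod 7).
    Reduce coefficients mod 7: 4·t ≡ 2 (mod 7).
    The inverse of 4 mod 7 is 2 (since 4·2 = 8 = 1·7 + 1), so t ≡ 2·2 = 4 ≡ 4 (mod 7).
    Then x = 59 + 88·4 = 411, valid modulo lcm(88, 7) = 616: x ≡ 411 (mod 616).
Verify: 411 mod 8 = 3 ✓, 411 mod 11 = 4 ✓, 411 mod 7 = 5 ✓.

x ≡ 411 (mod 616).


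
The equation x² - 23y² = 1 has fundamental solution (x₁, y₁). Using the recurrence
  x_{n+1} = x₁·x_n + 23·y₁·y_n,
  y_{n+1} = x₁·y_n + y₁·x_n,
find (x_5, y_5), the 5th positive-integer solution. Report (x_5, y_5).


Step 1: Find the fundamental solution (x₁, y₁) of x² - 23y² = 1.
  Expand √23 as a continued fraction. a₀ = ⌊√23⌋ = 4; iterate m_{k+1} = d_k·a_k − m_k, d_{k+1} = (23 − m_{k+1}²)/d_k, a_{k+1} = ⌊(a₀ + m_{k+1})/d_{k+1}⌋ (starting m₀ = 0, d₀ = 1), with convergents p_k = a_k·p_{k-1} + p_{k-2}, q_k = a_k·q_{k-1} + q_{k-2} (p₋₁ = 1, q₋₁ = 0):
  k = 0: a₀ = 4; p₀/q₀ = 4/1; p₀² − 23·q₀² = 16 − 23 = -7.
  k = 1: m = 4, d = 7, a = ⌊(4 + 4)/7⌋ = 1; p/q = (1·4 + 1)/(1·1 + 0) = 5/1; p² − 23·q² = 25 − 23 = 2.
  k = 2: m = 3, d = 2, a = ⌊(4 + 3)/2⌋ = 3; p/q = (3·5 + 4)/(3·1 + 1) = 19/4; p² − 23·q² = 361 − 368 = -7.
  k = 3: m = 3, d = 7, a = ⌊(4 + 3)/7⌋ = 1; p/q = (1·19 + 5)/(1·4 + 1) = 24/5; p² − 23·q² = 576 − 575 = 1.
  The first convergent with p² − 23·q² = 1 gives the fundamental solution (x₁, y₁) = (24, 5).
Step 2: Apply the recurrence (x_{n+1}, y_{n+1}) = (x₁x_n + 23y₁y_n, x₁y_n + y₁x_n) repeatedly.
  From (x_1, y_1) = (24, 5): x_2 = 24·24 + 23·5·5 = 1151; y_2 = 24·5 + 5·24 = 240.
  From (x_2, y_2) = (1151, 240): x_3 = 24·1151 + 23·5·240 = 55224; y_3 = 24·240 + 5·1151 = 11515.
  From (x_3, y_3) = (55224, 11515): x_4 = 24·55224 + 23·5·11515 = 2649601; y_4 = 24·11515 + 5·55224 = 552480.
  From (x_4, y_4) = (2649601, 552480): x_5 = 24·2649601 + 23·5·552480 = 127125624; y_5 = 24·552480 + 5·2649601 = 26507525.
Step 3: Verify x_5² - 23·y_5² = 16160924277389376 - 16160924277389375 = 1 (should be 1). ✓

(x_1, y_1) = (24, 5); (x_5, y_5) = (127125624, 26507525).


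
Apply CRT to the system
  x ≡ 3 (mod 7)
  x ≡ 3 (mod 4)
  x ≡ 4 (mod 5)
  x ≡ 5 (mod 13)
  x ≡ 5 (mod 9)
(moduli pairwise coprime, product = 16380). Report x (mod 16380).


Product of moduli M = 7 · 4 · 5 · 13 · 9 = 16380.
Merge one congruence at a time:
  Start: x ≡ 3 (mod 7).
  Combine with x ≡ 3 (mod 4); new modulus lcm = 28.
    Write x = 3 + 7·t and substitute into x ≡ 3 (mod 4): 7·t ≡ 3 − 3 = 0 (mod 4).
    Reduce coefficients mod 4: 3·t ≡ 0 (mod 4).
    The inverse of 3 mod 4 is 3 (since 3·3 = 9 = 2·4 + 1), so t ≡ 3·0 = 0 ≡ 0 (mod 4).
    Then x = 3 + 7·0 = 3, valid modulo lcm(7, 4) = 28: x ≡ 3 (mod 28).
  Combine with x ≡ 4 (mod 5); new modulus lcm = 140.
    Write x = 3 + 28·t and substitute into x ≡ 4 (mod 5): 28·t ≡ 4 − 3 = 1 (mod 5).
    Reduce coefficients mod 5: 3·t ≡ 1 (mod 5).
    The inverse of 3 mod 5 is 2 (since 3·2 = 6 = 1·5 + 1), so t ≡ 2·1 = 2 ≡ 2 (mod 5).
    Then x = 3 + 28·2 = 59, valid modulo lcm(28, 5) = 140: x ≡ 59 (mod 140).
  Combine with x ≡ 5 (mod 13); new modulus lcm = 1820.
    Write x = 59 + 140·t and substitute into x ≡ 5 (mod 13): 140·t ≡ 5 − 59 = -54 (mod 13).
    Reduce coefficients mod 13: 10·t ≡ 11 (mod 13).
    The inverse of 10 mod 13 is 4 (since 10·4 = 40 = 3·13 + 1), so t ≡ 4·11 = 44 ≡ 5 (mod 13).
    Then x = 59 + 140·5 = 759, valid modulo lcm(140, 13) = 1820: x ≡ 759 (mod 1820).
  Combine with x ≡ 5 (mod 9); new modulus lcm = 16380.
    Write x = 759 + 1820·t and substitute into x ≡ 5 (mod 9): 1820·t ≡ 5 − 759 = -754 (mod 9).
    Reduce coefficients mod 9: 2·t ≡ 2 (mod 9).
    The inverse of 2 mod 9 is 5 (since 2·5 = 10 = 1·9 + 1), so t ≡ 5·2 = 10 ≡ 1 (mod 9).
    Then x = 759 + 1820·1 = 2579, valid modulo lcm(1820, 9) = 16380: x ≡ 2579 (mod 16380).
Verify against each original: 2579 mod 7 = 3, 2579 mod 4 = 3, 2579 mod 5 = 4, 2579 mod 13 = 5, 2579 mod 9 = 5.

x ≡ 2579 (mod 16380).


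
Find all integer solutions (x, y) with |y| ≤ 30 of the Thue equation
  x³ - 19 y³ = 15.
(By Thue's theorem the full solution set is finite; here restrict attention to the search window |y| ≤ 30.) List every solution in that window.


The equation is x³ - 19y³ = 15. For fixed y, x³ = 19·y³ + 15, so a solution requires the RHS to be a perfect cube.
Strategy: iterate y from -30 to 30, compute RHS = 19·y³ + 15, and check whether it is a (positive or negative) perfect cube.
Check small values of y:
  y = 0: RHS = 15 is not a perfect cube.
  y = 1: RHS = 34 is not a perfect cube.
  y = -1: RHS = -4 is not a perfect cube.
  y = 2: RHS = 167 is not a perfect cube.
  y = -2: RHS = -137 is not a perfect cube.
  y = 3: RHS = 528 is not a perfect cube.
  y = -3: RHS = -498 is not a perfect cube.
Continuing the search up to |y| = 30 finds no solutions either.
No (x, y) in the scanned range satisfies the equation.

No integer solutions with |y| ≤ 30.


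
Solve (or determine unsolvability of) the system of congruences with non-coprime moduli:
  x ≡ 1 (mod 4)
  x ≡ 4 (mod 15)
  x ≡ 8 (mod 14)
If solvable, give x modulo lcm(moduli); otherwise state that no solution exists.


Moduli 4, 15, 14 are not pairwise coprime, so CRT works modulo lcm(m_i) when all pairwise compatibility conditions hold.
Pairwise compatibility: gcd(m_i, m_j) must divide a_i - a_j for every pair.
Merge one congruence at a time:
  Start: x ≡ 1 (mod 4).
  Combine with x ≡ 4 (mod 15): gcd(4, 15) = 1; 4 - 1 = 3, which IS divisible by 1, so compatible.
    Write x = 1 + 4·t and substitute into x ≡ 4 (mod 15): 4·t ≡ 4 − 1 = 3 (mod 15).
    The inverse of 4 mod 15 is 4 (since 4·4 = 16 = 1·15 + 1), so t ≡ 4·3 = 12 ≡ 12 (mod 15).
    Then x = 1 + 4·12 = 49, valid modulo lcm(4, 15) = 60: x ≡ 49 (mod 60).
  Combine with x ≡ 8 (mod 14): gcd(60, 14) = 2, and 8 - 49 = -41 is NOT divisible by 2.
    ⇒ system is inconsistent (no integer solution).

No solution (the system is inconsistent).


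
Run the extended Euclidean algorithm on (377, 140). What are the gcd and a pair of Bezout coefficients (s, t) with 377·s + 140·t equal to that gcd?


Euclidean algorithm on (377, 140) — divide until remainder is 0:
  377 = 2 · 140 + 97
  140 = 1 · 97 + 43
  97 = 2 · 43 + 11
  43 = 3 · 11 + 10
  11 = 1 · 10 + 1
  10 = 10 · 1 + 0
gcd(377, 140) = 1.
Track Bezout coefficients alongside the remainders: start with r₀ = 377 = a·1 + b·0 (s = 1, t = 0) and r₁ = 140 = a·0 + b·1 (s = 0, t = 1); each new remainder r_{k+1} = r_{k-1} − q_k·r_k inherits s_{k+1} = s_{k-1} − q_k·s_k, t_{k+1} = t_{k-1} − q_k·t_k, so r_k = a·s_k + b·t_k at every step:
  q = 2: r = 97, s = 1 − 2·0 = 1, t = 0 − 2·1 = -2  (check: 377·1 + 140·(-2) = 97)
  q = 1: r = 43, s = 0 − 1·1 = -1, t = 1 − 1·(-2) = 3  (check: 377·(-1) + 140·3 = 43)
  q = 2: r = 11, s = 1 − 2·(-1) = 3, t = -2 − 2·3 = -8  (check: 377·3 + 140·(-8) = 11)
  q = 3: r = 10, s = -1 − 3·3 = -10, t = 3 − 3·(-8) = 27  (check: 377·(-10) + 140·27 = 10)
  q = 1: r = 1, s = 3 − 1·(-10) = 13, t = -8 − 1·27 = -35  (check: 377·13 + 140·(-35) = 1)
The row with r = 1 (the gcd) gives the Bezout coefficients s = 13, t = -35.
Result: 377 · (13) + 140 · (-35) = 1.

gcd(377, 140) = 1; s = 13, t = -35 (check: 377·13 + 140·(-35) = 1).


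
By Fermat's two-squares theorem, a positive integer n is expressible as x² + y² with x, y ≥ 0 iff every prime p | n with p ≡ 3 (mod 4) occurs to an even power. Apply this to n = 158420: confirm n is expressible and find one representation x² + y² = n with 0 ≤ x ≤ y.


Step 1: Factor n = 158420 = 2^2 · 5 · 89^2.
Step 2: Check the mod-4 condition on each prime factor: 2 = 2 (special); 5 ≡ 1 (mod 4), exponent 1; 89 ≡ 1 (mod 4), exponent 2.
All primes ≡ 3 (mod 4) appear to even exponent (or don't appear), so by the two-squares theorem n IS expressible as a sum of two squares.
Step 3: Build a representation. Group n = k² · m with k = 2 and m = 5 · 89 · 89 = 39605 (a product of primes ≡ 1 (mod 4)); a representation of m scales to one of n via (k·x)² + (k·y)² = k²(x² + y²). Each prime p ≡ 1 (mod 4) is itself a sum of two squares; find a² by testing p − a² for a perfect square:
  5: 5 − 1² = 4 = 2² ⇒ 5 = 1² + 2².
  89: 89 − 1² = 88, 89 − 2² = 85, 89 − 3² = 80, 89 − 4² = 73, 89 − 5² = 64 = 8² ⇒ 89 = 5² + 8².
  Combine using the Brahmagupta–Fibonacci identity (a² + b²)(c² + d²) = (ac − bd)² + (ad + bc)² = (ac + bd)² + (ad − bc)²:
  5 · 89 = 445: from (1² + 2²)(5² + 8²), take (1·5 − 2·8, 1·8 + 2·5) = (5 − 16, 8 + 10) = (-11, 18); dropping signs (only squares matter) gives (11, 18); check 11² + 18² = 121 + 324 = 445 ✓.
  445 · 89 = 39605: from (11² + 18²)(5² + 8²), take (11·5 − 18·8, 11·8 + 18·5) = (55 − 144, 88 + 90) = (-89, 178); dropping signs (only squares matter) gives (89, 178); check 89² + 178² = 7921 + 31684 = 39605 ✓.
  Scale by k = 2: (2·89, 2·178) = (178, 356).
Step 4: Order so x ≤ y and verify: 178² + 356² = 31684 + 126736 = 158420 = n. ✓

n = 158420 = 178² + 356² (one valid representation with x ≤ y).


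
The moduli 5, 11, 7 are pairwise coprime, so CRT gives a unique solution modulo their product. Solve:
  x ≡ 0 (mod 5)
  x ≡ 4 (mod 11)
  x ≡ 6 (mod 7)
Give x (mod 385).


Moduli 5, 11, 7 are pairwise coprime; by CRT there is a unique solution modulo M = 5 · 11 · 7 = 385.
Solve pairwise, accumulating the modulus:
  Start with x ≡ 0 (mod 5).
  Combine with x ≡ 4 (mod 11): since gcd(5, 11) = 1, we get a unique residue mod 55.
    Write x = 0 + 5·t and substitute into x ≡ 4 (mod 11): 5·t ≡ 4 − 0 = 4 (mod 11).
    The inverse of 5 mod 11 is 9 (since 5·9 = 45 = 4·11 + 1), so t ≡ 9·4 = 36 ≡ 3 (mod 11).
    Then x = 0 + 5·3 = 15, valid modulo lcm(5, 11) = 55: x ≡ 15 (mod 55).
  Combine with x ≡ 6 (mod 7): since gcd(55, 7) = 1, we get a unique residue mod 385.
    Write x = 15 + 55·t and substitute into x ≡ 6 (mod 7): 55·t ≡ 6 − 15 = -9 (mod 7).
    Reduce coefficients mod 7: 6·t ≡ 5 (mod 7).
    The inverse of 6 mod 7 is 6 (since 6·6 = 36 = 5·7 + 1), so t ≡ 6·5 = 30 ≡ 2 (mod 7).
    Then x = 15 + 55·2 = 125, valid modulo lcm(55, 7) = 385: x ≡ 125 (mod 385).
Verify: 125 mod 5 = 0 ✓, 125 mod 11 = 4 ✓, 125 mod 7 = 6 ✓.

x ≡ 125 (mod 385).


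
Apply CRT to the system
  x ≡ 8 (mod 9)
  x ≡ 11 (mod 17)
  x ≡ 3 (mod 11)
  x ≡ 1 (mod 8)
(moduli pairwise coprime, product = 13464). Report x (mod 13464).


Product of moduli M = 9 · 17 · 11 · 8 = 13464.
Merge one congruence at a time:
  Start: x ≡ 8 (mod 9).
  Combine with x ≡ 11 (mod 17); new modulus lcm = 153.
    Write x = 8 + 9·t and substitute into x ≡ 11 (mod 17): 9·t ≡ 11 − 8 = 3 (mod 17).
    The inverse of 9 mod 17 is 2 (since 9·2 = 18 = 1·17 + 1), so t ≡ 2·3 = 6 ≡ 6 (mod 17).
    Then x = 8 + 9·6 = 62, valid modulo lcm(9, 17) = 153: x ≡ 62 (mod 153).
  Combine with x ≡ 3 (mod 11); new modulus lcm = 1683.
    Write x = 62 + 153·t and substitute into x ≡ 3 (mod 11): 153·t ≡ 3 − 62 = -59 (mod 11).
    Reduce coefficients mod 11: 10·t ≡ 7 (mod 11).
    The inverse of 10 mod 11 is 10 (since 10·10 = 100 = 9·11 + 1), so t ≡ 10·7 = 70 ≡ 4 (mod 11).
    Then x = 62 + 153·4 = 674, valid modulo lcm(153, 11) = 1683: x ≡ 674 (mod 1683).
  Combine with x ≡ 1 (mod 8); new modulus lcm = 13464.
    Write x = 674 + 1683·t and substitute into x ≡ 1 (mod 8): 1683·t ≡ 1 − 674 = -673 (mod 8).
    Reduce coefficients mod 8: 3·t ≡ 7 (mod 8).
    The inverse of 3 mod 8 is 3 (since 3·3 = 9 = 1·8 + 1), so t ≡ 3·7 = 21 ≡ 5 (mod 8).
    Then x = 674 + 1683·5 = 9089, valid modulo lcm(1683, 8) = 13464: x ≡ 9089 (mod 13464).
Verify against each original: 9089 mod 9 = 8, 9089 mod 17 = 11, 9089 mod 11 = 3, 9089 mod 8 = 1.

x ≡ 9089 (mod 13464).


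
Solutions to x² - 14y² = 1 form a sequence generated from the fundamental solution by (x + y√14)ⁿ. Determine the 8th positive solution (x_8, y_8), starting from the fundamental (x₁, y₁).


Step 1: Find the fundamental solution (x₁, y₁) of x² - 14y² = 1.
  Expand √14 as a continued fraction. a₀ = ⌊√14⌋ = 3; iterate m_{k+1} = d_k·a_k − m_k, d_{k+1} = (14 − m_{k+1}²)/d_k, a_{k+1} = ⌊(a₀ + m_{k+1})/d_{k+1}⌋ (starting m₀ = 0, d₀ = 1), with convergents p_k = a_k·p_{k-1} + p_{k-2}, q_k = a_k·q_{k-1} + q_{k-2} (p₋₁ = 1, q₋₁ = 0):
  k = 0: a₀ = 3; p₀/q₀ = 3/1; p₀² − 14·q₀² = 9 − 14 = -5.
  k = 1: m = 3, d = 5, a = ⌊(3 + 3)/5⌋ = 1; p/q = (1·3 + 1)/(1·1 + 0) = 4/1; p² − 14·q² = 16 − 14 = 2.
  k = 2: m = 2, d = 2, a = ⌊(3 + 2)/2⌋ = 2; p/q = (2·4 + 3)/(2·1 + 1) = 11/3; p² − 14·q² = 121 − 126 = -5.
  k = 3: m = 2, d = 5, a = ⌊(3 + 2)/5⌋ = 1; p/q = (1·11 + 4)/(1·3 + 1) = 15/4; p² − 14·q² = 225 − 224 = 1.
  The first convergent with p² − 14·q² = 1 gives the fundamental solution (x₁, y₁) = (15, 4).
Step 2: Apply the recurrence (x_{n+1}, y_{n+1}) = (x₁x_n + 14y₁y_n, x₁y_n + y₁x_n) repeatedly.
  From (x_1, y_1) = (15, 4): x_2 = 15·15 + 14·4·4 = 449; y_2 = 15·4 + 4·15 = 120.
  From (x_2, y_2) = (449, 120): x_3 = 15·449 + 14·4·120 = 13455; y_3 = 15·120 + 4·449 = 3596.
  From (x_3, y_3) = (13455, 3596): x_4 = 15·13455 + 14·4·3596 = 403201; y_4 = 15·3596 + 4·13455 = 107760.
  From (x_4, y_4) = (403201, 107760): x_5 = 15·403201 + 14·4·107760 = 12082575; y_5 = 15·107760 + 4·403201 = 3229204.
  From (x_5, y_5) = (12082575, 3229204): x_6 = 15·12082575 + 14·4·3229204 = 362074049; y_6 = 15·3229204 + 4·12082575 = 96768360.
  From (x_6, y_6) = (362074049, 96768360): x_7 = 15·362074049 + 14·4·96768360 = 10850138895; y_7 = 15·96768360 + 4·362074049 = 2899821596.
  From (x_7, y_7) = (10850138895, 2899821596): x_8 = 15·10850138895 + 14·4·2899821596 = 325142092801; y_8 = 15·2899821596 + 4·10850138895 = 86897879520.
Step 3: Verify x_8² - 14·y_8² = 105717380511014096025601 - 105717380511014096025600 = 1 (should be 1). ✓

(x_1, y_1) = (15, 4); (x_8, y_8) = (325142092801, 86897879520).


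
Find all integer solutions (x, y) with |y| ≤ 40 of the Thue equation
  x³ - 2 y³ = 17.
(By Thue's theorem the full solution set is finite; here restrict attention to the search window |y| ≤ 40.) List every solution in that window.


The equation is x³ - 2y³ = 17. For fixed y, x³ = 2·y³ + 17, so a solution requires the RHS to be a perfect cube.
Strategy: iterate y from -40 to 40, compute RHS = 2·y³ + 17, and check whether it is a (positive or negative) perfect cube.
Check small values of y:
  y = 0: RHS = 17 is not a perfect cube.
  y = 1: RHS = 19 is not a perfect cube.
  y = -1: RHS = 15 is not a perfect cube.
  y = 2: RHS = 33 is not a perfect cube.
  y = -2: RHS = 1 = (1)³ ⇒ x = 1 works.
  y = 3: RHS = 71 is not a perfect cube.
  y = -3: RHS = -37 is not a perfect cube.
Continuing the search up to |y| = 40 finds no further solutions beyond those listed.
Collected solutions: (1, -2).

Solutions (with |y| ≤ 40): (1, -2).


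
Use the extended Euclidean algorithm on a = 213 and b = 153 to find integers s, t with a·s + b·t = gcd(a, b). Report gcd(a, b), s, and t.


Euclidean algorithm on (213, 153) — divide until remainder is 0:
  213 = 1 · 153 + 60
  153 = 2 · 60 + 33
  60 = 1 · 33 + 27
  33 = 1 · 27 + 6
  27 = 4 · 6 + 3
  6 = 2 · 3 + 0
gcd(213, 153) = 3.
Track Bezout coefficients alongside the remainders: start with r₀ = 213 = a·1 + b·0 (s = 1, t = 0) and r₁ = 153 = a·0 + b·1 (s = 0, t = 1); each new remainder r_{k+1} = r_{k-1} − q_k·r_k inherits s_{k+1} = s_{k-1} − q_k·s_k, t_{k+1} = t_{k-1} − q_k·t_k, so r_k = a·s_k + b·t_k at every step:
  q = 1: r = 60, s = 1 − 1·0 = 1, t = 0 − 1·1 = -1  (check: 213·1 + 153·(-1) = 60)
  q = 2: r = 33, s = 0 − 2·1 = -2, t = 1 − 2·(-1) = 3  (check: 213·(-2) + 153·3 = 33)
  q = 1: r = 27, s = 1 − 1·(-2) = 3, t = -1 − 1·3 = -4  (check: 213·3 + 153·(-4) = 27)
  q = 1: r = 6, s = -2 − 1·3 = -5, t = 3 − 1·(-4) = 7  (check: 213·(-5) + 153·7 = 6)
  q = 4: r = 3, s = 3 − 4·(-5) = 23, t = -4 − 4·7 = -32  (check: 213·23 + 153·(-32) = 3)
The row with r = 3 (the gcd) gives the Bezout coefficients s = 23, t = -32.
Result: 213 · (23) + 153 · (-32) = 3.

gcd(213, 153) = 3; s = 23, t = -32 (check: 213·23 + 153·(-32) = 3).


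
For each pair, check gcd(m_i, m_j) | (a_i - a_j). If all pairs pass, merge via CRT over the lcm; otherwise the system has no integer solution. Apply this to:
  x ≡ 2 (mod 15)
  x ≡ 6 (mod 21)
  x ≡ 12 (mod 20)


Moduli 15, 21, 20 are not pairwise coprime, so CRT works modulo lcm(m_i) when all pairwise compatibility conditions hold.
Pairwise compatibility: gcd(m_i, m_j) must divide a_i - a_j for every pair.
Merge one congruence at a time:
  Start: x ≡ 2 (mod 15).
  Combine with x ≡ 6 (mod 21): gcd(15, 21) = 3, and 6 - 2 = 4 is NOT divisible by 3.
    ⇒ system is inconsistent (no integer solution).

No solution (the system is inconsistent).


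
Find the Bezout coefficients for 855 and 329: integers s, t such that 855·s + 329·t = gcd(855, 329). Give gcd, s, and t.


Euclidean algorithm on (855, 329) — divide until remainder is 0:
  855 = 2 · 329 + 197
  329 = 1 · 197 + 132
  197 = 1 · 132 + 65
  132 = 2 · 65 + 2
  65 = 32 · 2 + 1
  2 = 2 · 1 + 0
gcd(855, 329) = 1.
Track Bezout coefficients alongside the remainders: start with r₀ = 855 = a·1 + b·0 (s = 1, t = 0) and r₁ = 329 = a·0 + b·1 (s = 0, t = 1); each new remainder r_{k+1} = r_{k-1} − q_k·r_k inherits s_{k+1} = s_{k-1} − q_k·s_k, t_{k+1} = t_{k-1} − q_k·t_k, so r_k = a·s_k + b·t_k at every step:
  q = 2: r = 197, s = 1 − 2·0 = 1, t = 0 − 2·1 = -2  (check: 855·1 + 329·(-2) = 197)
  q = 1: r = 132, s = 0 − 1·1 = -1, t = 1 − 1·(-2) = 3  (check: 855·(-1) + 329·3 = 132)
  q = 1: r = 65, s = 1 − 1·(-1) = 2, t = -2 − 1·3 = -5  (check: 855·2 + 329·(-5) = 65)
  q = 2: r = 2, s = -1 − 2·2 = -5, t = 3 − 2·(-5) = 13  (check: 855·(-5) + 329·13 = 2)
  q = 32: r = 1, s = 2 − 32·(-5) = 162, t = -5 − 32·13 = -421  (check: 855·162 + 329·(-421) = 1)
The row with r = 1 (the gcd) gives the Bezout coefficients s = 162, t = -421.
Result: 855 · (162) + 329 · (-421) = 1.

gcd(855, 329) = 1; s = 162, t = -421 (check: 855·162 + 329·(-421) = 1).


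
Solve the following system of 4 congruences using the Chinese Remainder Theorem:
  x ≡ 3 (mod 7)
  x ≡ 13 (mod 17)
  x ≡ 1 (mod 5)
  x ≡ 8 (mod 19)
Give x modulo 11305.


Product of moduli M = 7 · 17 · 5 · 19 = 11305.
Merge one congruence at a time:
  Start: x ≡ 3 (mod 7).
  Combine with x ≡ 13 (mod 17); new modulus lcm = 119.
    Write x = 3 + 7·t and substitute into x ≡ 13 (mod 17): 7·t ≡ 13 − 3 = 10 (mod 17).
    The inverse of 7 mod 17 is 5 (since 7·5 = 35 = 2·17 + 1), so t ≡ 5·10 = 50 ≡ 16 (mod 17).
    Then x = 3 + 7·16 = 115, valid modulo lcm(7, 17) = 119: x ≡ 115 (mod 119).
  Combine with x ≡ 1 (mod 5); new modulus lcm = 595.
    Write x = 115 + 119·t and substitute into x ≡ 1 (mod 5): 119·t ≡ 1 − 115 = -114 (mod 5).
    Reduce coefficients mod 5: 4·t ≡ 1 (mod 5).
    The inverse of 4 mod 5 is 4 (since 4·4 = 16 = 3·5 + 1), so t ≡ 4·1 = 4 ≡ 4 (mod 5).
    Then x = 115 + 119·4 = 591, valid modulo lcm(119, 5) = 595: x ≡ 591 (mod 595).
  Combine with x ≡ 8 (mod 19); new modulus lcm = 11305.
    Write x = 591 + 595·t and substitute into x ≡ 8 (mod 19): 595·t ≡ 8 − 591 = -583 (mod 19).
    Reduce coefficients mod 19: 6·t ≡ 6 (mod 19).
    The inverse of 6 mod 19 is 16 (since 6·16 = 96 = 5·19 + 1), so t ≡ 16·6 = 96 ≡ 1 (mod 19).
    Then x = 591 + 595·1 = 1186, valid modulo lcm(595, 19) = 11305: x ≡ 1186 (mod 11305).
Verify against each original: 1186 mod 7 = 3, 1186 mod 17 = 13, 1186 mod 5 = 1, 1186 mod 19 = 8.

x ≡ 1186 (mod 11305).


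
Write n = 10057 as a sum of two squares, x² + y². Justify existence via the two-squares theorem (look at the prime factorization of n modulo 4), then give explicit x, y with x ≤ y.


Step 1: Factor n = 10057 = 89 · 113.
Step 2: Check the mod-4 condition on each prime factor: 89 ≡ 1 (mod 4), exponent 1; 113 ≡ 1 (mod 4), exponent 1.
All primes ≡ 3 (mod 4) appear to even exponent (or don't appear), so by the two-squares theorem n IS expressible as a sum of two squares.
Step 3: Build a representation. Here n = 89 · 113 is a product of primes ≡ 1 (mod 4). Each prime p ≡ 1 (mod 4) is itself a sum of two squares; find a² by testing p − a² for a perfect square:
  89: 89 − 1² = 88, 89 − 2² = 85, 89 − 3² = 80, 89 − 4² = 73, 89 − 5² = 64 = 8² ⇒ 89 = 5² + 8².
  113: 113 − 1² = 112, 113 − 2² = 109, 113 − 3² = 104, 113 − 4² = 97, 113 − 5² = 88, 113 − 6² = 77, 113 − 7² = 64 = 8² ⇒ 113 = 7² + 8².
  Combine using the Brahmagupta–Fibonacci identity (a² + b²)(c² + d²) = (ac − bd)² + (ad + bc)² = (ac + bd)² + (ad − bc)²:
  89 · 113 = 10057: from (5² + 8²)(7² + 8²), take (5·7 − 8·8, 5·8 + 8·7) = (35 − 64, 40 + 56) = (-29, 96); dropping signs (only squares matter) gives (29, 96); check 29² + 96² = 841 + 9216 = 10057 ✓.
Step 4: Order so x ≤ y and verify: 29² + 96² = 841 + 9216 = 10057 = n. ✓

n = 10057 = 29² + 96² (one valid representation with x ≤ y).


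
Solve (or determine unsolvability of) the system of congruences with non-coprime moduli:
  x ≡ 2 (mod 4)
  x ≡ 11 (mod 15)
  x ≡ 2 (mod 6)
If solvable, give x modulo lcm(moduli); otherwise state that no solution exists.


Moduli 4, 15, 6 are not pairwise coprime, so CRT works modulo lcm(m_i) when all pairwise compatibility conditions hold.
Pairwise compatibility: gcd(m_i, m_j) must divide a_i - a_j for every pair.
Merge one congruence at a time:
  Start: x ≡ 2 (mod 4).
  Combine with x ≡ 11 (mod 15): gcd(4, 15) = 1; 11 - 2 = 9, which IS divisible by 1, so compatible.
    Write x = 2 + 4·t and substitute into x ≡ 11 (mod 15): 4·t ≡ 11 − 2 = 9 (mod 15).
    The inverse of 4 mod 15 is 4 (since 4·4 = 16 = 1·15 + 1), so t ≡ 4·9 = 36 ≡ 6 (mod 15).
    Then x = 2 + 4·6 = 26, valid modulo lcm(4, 15) = 60: x ≡ 26 (mod 60).
  Combine with x ≡ 2 (mod 6): gcd(60, 6) = 6; 2 - 26 = -24, which IS divisible by 6, so compatible.
    Write x = 26 + 60·t and substitute into x ≡ 2 (mod 6): 60·t ≡ 2 − 26 = -24 (mod 6).
    Divide the congruence (and modulus) by g = 6: 10·t ≡ -4 (mod 1).
    Modulo 1 every t works; take t = 0.
    Then x = 26 + 60·0 = 26, valid modulo lcm(60, 6) = 60: x ≡ 26 (mod 60).
Verify: 26 mod 4 = 2, 26 mod 15 = 11, 26 mod 6 = 2.

x ≡ 26 (mod 60).


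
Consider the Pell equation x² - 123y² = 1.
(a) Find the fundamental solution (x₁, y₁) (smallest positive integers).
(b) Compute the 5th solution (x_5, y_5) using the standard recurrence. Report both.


Step 1: Find the fundamental solution (x₁, y₁) of x² - 123y² = 1.
  Expand √123 as a continued fraction. a₀ = ⌊√123⌋ = 11; iterate m_{k+1} = d_k·a_k − m_k, d_{k+1} = (123 − m_{k+1}²)/d_k, a_{k+1} = ⌊(a₀ + m_{k+1})/d_{k+1}⌋ (starting m₀ = 0, d₀ = 1), with convergents p_k = a_k·p_{k-1} + p_{k-2}, q_k = a_k·q_{k-1} + q_{k-2} (p₋₁ = 1, q₋₁ = 0):
  k = 0: a₀ = 11; p₀/q₀ = 11/1; p₀² − 123·q₀² = 121 − 123 = -2.
  k = 1: m = 11, d = 2, a = ⌊(11 + 11)/2⌋ = 11; p/q = (11·11 + 1)/(11·1 + 0) = 122/11; p² − 123·q² = 14884 − 14883 = 1.
  The first convergent with p² − 123·q² = 1 gives the fundamental solution (x₁, y₁) = (122, 11).
Step 2: Apply the recurrence (x_{n+1}, y_{n+1}) = (x₁x_n + 123y₁y_n, x₁y_n + y₁x_n) repeatedly.
  From (x_1, y_1) = (122, 11): x_2 = 122·122 + 123·11·11 = 29767; y_2 = 122·11 + 11·122 = 2684.
  From (x_2, y_2) = (29767, 2684): x_3 = 122·29767 + 123·11·2684 = 7263026; y_3 = 122·2684 + 11·29767 = 654885.
  From (x_3, y_3) = (7263026, 654885): x_4 = 122·7263026 + 123·11·654885 = 1772148577; y_4 = 122·654885 + 11·7263026 = 159789256.
  From (x_4, y_4) = (1772148577, 159789256): x_5 = 122·1772148577 + 123·11·159789256 = 432396989762; y_5 = 122·159789256 + 11·1772148577 = 38987923579.
Step 3: Verify x_5² - 123·y_5² = 186967156755239132816644 - 186967156755239132816643 = 1 (should be 1). ✓

(x_1, y_1) = (122, 11); (x_5, y_5) = (432396989762, 38987923579).


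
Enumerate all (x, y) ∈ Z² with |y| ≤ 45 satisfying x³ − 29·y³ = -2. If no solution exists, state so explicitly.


The equation is x³ - 29y³ = -2. For fixed y, x³ = 29·y³ − 2, so a solution requires the RHS to be a perfect cube.
Strategy: iterate y from -45 to 45, compute RHS = 29·y³ − 2, and check whether it is a (positive or negative) perfect cube.
Check small values of y:
  y = 0: RHS = -2 is not a perfect cube.
  y = 1: RHS = 27 = (3)³ ⇒ x = 3 works.
  y = -1: RHS = -31 is not a perfect cube.
  y = 2: RHS = 230 is not a perfect cube.
  y = -2: RHS = -234 is not a perfect cube.
  y = 3: RHS = 781 is not a perfect cube.
  y = -3: RHS = -785 is not a perfect cube.
Continuing the search up to |y| = 45 finds no further solutions beyond those listed.
Collected solutions: (3, 1).

Solutions (with |y| ≤ 45): (3, 1).


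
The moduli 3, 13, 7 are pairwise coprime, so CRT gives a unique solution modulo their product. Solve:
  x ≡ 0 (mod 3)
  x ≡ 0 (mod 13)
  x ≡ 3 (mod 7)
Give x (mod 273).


Moduli 3, 13, 7 are pairwise coprime; by CRT there is a unique solution modulo M = 3 · 13 · 7 = 273.
Solve pairwise, accumulating the modulus:
  Start with x ≡ 0 (mod 3).
  Combine with x ≡ 0 (mod 13): since gcd(3, 13) = 1, we get a unique residue mod 39.
    Write x = 0 + 3·t and substitute into x ≡ 0 (mod 13): 3·t ≡ 0 − 0 = 0 (mod 13).
    The inverse of 3 mod 13 is 9 (since 3·9 = 27 = 2·13 + 1), so t ≡ 9·0 = 0 ≡ 0 (mod 13).
    Then x = 0 + 3·0 = 0, valid modulo lcm(3, 13) = 39: x ≡ 0 (mod 39).
  Combine with x ≡ 3 (mod 7): since gcd(39, 7) = 1, we get a unique residue mod 273.
    Write x = 0 + 39·t and substitute into x ≡ 3 (mod 7): 39·t ≡ 3 − 0 = 3 (mod 7).
    Reduce coefficients mod 7: 4·t ≡ 3 (mod 7).
    The inverse of 4 mod 7 is 2 (since 4·2 = 8 = 1·7 + 1), so t ≡ 2·3 = 6 ≡ 6 (mod 7).
    Then x = 0 + 39·6 = 234, valid modulo lcm(39, 7) = 273: x ≡ 234 (mod 273).
Verify: 234 mod 3 = 0 ✓, 234 mod 13 = 0 ✓, 234 mod 7 = 3 ✓.

x ≡ 234 (mod 273).


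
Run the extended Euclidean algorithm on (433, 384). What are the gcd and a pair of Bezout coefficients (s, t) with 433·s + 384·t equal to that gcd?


Euclidean algorithm on (433, 384) — divide until remainder is 0:
  433 = 1 · 384 + 49
  384 = 7 · 49 + 41
  49 = 1 · 41 + 8
  41 = 5 · 8 + 1
  8 = 8 · 1 + 0
gcd(433, 384) = 1.
Track Bezout coefficients alongside the remainders: start with r₀ = 433 = a·1 + b·0 (s = 1, t = 0) and r₁ = 384 = a·0 + b·1 (s = 0, t = 1); each new remainder r_{k+1} = r_{k-1} − q_k·r_k inherits s_{k+1} = s_{k-1} − q_k·s_k, t_{k+1} = t_{k-1} − q_k·t_k, so r_k = a·s_k + b·t_k at every step:
  q = 1: r = 49, s = 1 − 1·0 = 1, t = 0 − 1·1 = -1  (check: 433·1 + 384·(-1) = 49)
  q = 7: r = 41, s = 0 − 7·1 = -7, t = 1 − 7·(-1) = 8  (check: 433·(-7) + 384·8 = 41)
  q = 1: r = 8, s = 1 − 1·(-7) = 8, t = -1 − 1·8 = -9  (check: 433·8 + 384·(-9) = 8)
  q = 5: r = 1, s = -7 − 5·8 = -47, t = 8 − 5·(-9) = 53  (check: 433·(-47) + 384·53 = 1)
The row with r = 1 (the gcd) gives the Bezout coefficients s = -47, t = 53.
Result: 433 · (-47) + 384 · (53) = 1.

gcd(433, 384) = 1; s = -47, t = 53 (check: 433·(-47) + 384·53 = 1).


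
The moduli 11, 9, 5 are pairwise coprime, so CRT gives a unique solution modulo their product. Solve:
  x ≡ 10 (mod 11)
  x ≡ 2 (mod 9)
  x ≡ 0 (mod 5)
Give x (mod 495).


Moduli 11, 9, 5 are pairwise coprime; by CRT there is a unique solution modulo M = 11 · 9 · 5 = 495.
Solve pairwise, accumulating the modulus:
  Start with x ≡ 10 (mod 11).
  Combine with x ≡ 2 (mod 9): since gcd(11, 9) = 1, we get a unique residue mod 99.
    Write x = 10 + 11·t and substitute into x ≡ 2 (mod 9): 11·t ≡ 2 − 10 = -8 (mod 9).
    Reduce coefficients mod 9: 2·t ≡ 1 (mod 9).
    The inverse of 2 mod 9 is 5 (since 2·5 = 10 = 1·9 + 1), so t ≡ 5·1 = 5 ≡ 5 (mod 9).
    Then x = 10 + 11·5 = 65, valid modulo lcm(11, 9) = 99: x ≡ 65 (mod 99).
  Combine with x ≡ 0 (mod 5): since gcd(99, 5) = 1, we get a unique residue mod 495.
    Write x = 65 + 99·t and substitute into x ≡ 0 (mod 5): 99·t ≡ 0 − 65 = -65 (mod 5).
    Reduce coefficients mod 5: 4·t ≡ 0 (mod 5).
    The inverse of 4 mod 5 is 4 (since 4·4 = 16 = 3·5 + 1), so t ≡ 4·0 = 0 ≡ 0 (mod 5).
    Then x = 65 + 99·0 = 65, valid modulo lcm(99, 5) = 495: x ≡ 65 (mod 495).
Verify: 65 mod 11 = 10 ✓, 65 mod 9 = 2 ✓, 65 mod 5 = 0 ✓.

x ≡ 65 (mod 495).


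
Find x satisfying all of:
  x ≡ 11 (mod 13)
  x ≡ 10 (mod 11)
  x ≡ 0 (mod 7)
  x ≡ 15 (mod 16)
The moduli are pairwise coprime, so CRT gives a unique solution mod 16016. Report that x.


Product of moduli M = 13 · 11 · 7 · 16 = 16016.
Merge one congruence at a time:
  Start: x ≡ 11 (mod 13).
  Combine with x ≡ 10 (mod 11); new modulus lcm = 143.
    Write x = 11 + 13·t and substitute into x ≡ 10 (mod 11): 13·t ≡ 10 − 11 = -1 (mod 11).
    Reduce coefficients mod 11: 2·t ≡ 10 (mod 11).
    The inverse of 2 mod 11 is 6 (since 2·6 = 12 = 1·11 + 1), so t ≡ 6·10 = 60 ≡ 5 (mod 11).
    Then x = 11 + 13·5 = 76, valid modulo lcm(13, 11) = 143: x ≡ 76 (mod 143).
  Combine with x ≡ 0 (mod 7); new modulus lcm = 1001.
    Write x = 76 + 143·t and substitute into x ≡ 0 (mod 7): 143·t ≡ 0 − 76 = -76 (mod 7).
    Reduce coefficients mod 7: 3·t ≡ 1 (mod 7).
    The inverse of 3 mod 7 is 5 (since 3·5 = 15 = 2·7 + 1), so t ≡ 5·1 = 5 ≡ 5 (mod 7).
    Then x = 76 + 143·5 = 791, valid modulo lcm(143, 7) = 1001: x ≡ 791 (mod 1001).
  Combine with x ≡ 15 (mod 16); new modulus lcm = 16016.
    Write x = 791 + 1001·t and substitute into x ≡ 15 (mod 16): 1001·t ≡ 15 − 791 = -776 (mod 16).
    Reduce coefficients mod 16: 9·t ≡ 8 (mod 16).
    The inverse of 9 mod 16 is 9 (since 9·9 = 81 = 5·16 + 1), so t ≡ 9·8 = 72 ≡ 8 (mod 16).
    Then x = 791 + 1001·8 = 8799, valid modulo lcm(1001, 16) = 16016: x ≡ 8799 (mod 16016).
Verify against each original: 8799 mod 13 = 11, 8799 mod 11 = 10, 8799 mod 7 = 0, 8799 mod 16 = 15.

x ≡ 8799 (mod 16016).


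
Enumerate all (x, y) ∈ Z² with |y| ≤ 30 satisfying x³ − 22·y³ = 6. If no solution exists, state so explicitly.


The equation is x³ - 22y³ = 6. For fixed y, x³ = 22·y³ + 6, so a solution requires the RHS to be a perfect cube.
Strategy: iterate y from -30 to 30, compute RHS = 22·y³ + 6, and check whether it is a (positive or negative) perfect cube.
Check small values of y:
  y = 0: RHS = 6 is not a perfect cube.
  y = 1: RHS = 28 is not a perfect cube.
  y = -1: RHS = -16 is not a perfect cube.
  y = 2: RHS = 182 is not a perfect cube.
  y = -2: RHS = -170 is not a perfect cube.
  y = 3: RHS = 600 is not a perfect cube.
  y = -3: RHS = -588 is not a perfect cube.
Continuing, at y = -5: RHS = -2744 = (-14)³ ⇒ x = -14 works.
Searching the remaining y in |y| ≤ 30 finds no further solutions.
Collected solutions: (-14, -5).

Solutions (with |y| ≤ 30): (-14, -5).
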